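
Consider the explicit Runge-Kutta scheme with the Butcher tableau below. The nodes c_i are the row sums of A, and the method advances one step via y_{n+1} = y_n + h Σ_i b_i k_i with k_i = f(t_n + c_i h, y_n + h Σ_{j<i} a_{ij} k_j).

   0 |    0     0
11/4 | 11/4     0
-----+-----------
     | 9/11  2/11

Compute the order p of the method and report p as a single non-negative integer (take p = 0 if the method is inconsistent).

2

b = (9/11, 2/11)
c = (0, 11/4)
Σ b_i: 9/11·1 + 2/11·1 = 1 ✓
b·c: 2/11·11/4 = 1/2 ✓; 2 stages ⇒ order 2.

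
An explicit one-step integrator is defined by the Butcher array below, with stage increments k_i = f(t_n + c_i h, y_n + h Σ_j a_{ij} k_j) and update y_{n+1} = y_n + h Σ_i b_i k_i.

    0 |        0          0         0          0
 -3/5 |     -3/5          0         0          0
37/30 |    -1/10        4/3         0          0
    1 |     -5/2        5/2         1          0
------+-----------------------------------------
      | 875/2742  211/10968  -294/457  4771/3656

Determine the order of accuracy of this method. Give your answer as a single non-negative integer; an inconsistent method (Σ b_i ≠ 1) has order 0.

3

b = (875/2742, 211/10968, -294/457, 4771/3656)
c = (0, -3/5, 37/30, 1)
Ac = (0, 0, -4/5, -4/15)
Σ b_i: 875/2742·1 + 211/10968·1 + (-294/457)·1 + 4771/3656·1 = 1 ✓
b·c: 211/10968·(-3/5) + (-294/457)·37/30 + 4771/3656·1 = 1/2 ✓
b·c²: 211/10968·9/25 + (-294/457)·1369/900 + 4771/3656·1 = 1/3 ✓
b·Ac: (-294/457)·(-4/5) + 4771/3656·(-4/15) = 1/6 ✓
b·c³: 211/10968·(-27/125) + (-294/457)·50653/27000 + 4771/3656·1 = 38629/411300 ≠ 1/4 ⇒ order 3.
b·(c∘Ac): (-294/457)·(-74/75) + 4771/3656·(-4/15) = 19657/68550 ≠ 1/8
b·Ac²: (-294/457)·12/25 + 4771/3656·2179/900 = 1875989/658080 ≠ 1/12
b·A²c: 4771/3656·(-4/5) = -4771/4570 ≠ 1/24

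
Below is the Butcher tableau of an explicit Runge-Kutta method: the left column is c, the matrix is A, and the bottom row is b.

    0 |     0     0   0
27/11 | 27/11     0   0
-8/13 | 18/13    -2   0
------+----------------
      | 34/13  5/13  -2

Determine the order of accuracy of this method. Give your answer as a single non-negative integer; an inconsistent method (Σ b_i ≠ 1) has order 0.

1

b = (34/13, 5/13, -2)
c = (0, 27/11, -8/13)
Ac = (0, 0, -54/11)
Σ b_i: 34/13·1 + 5/13·1 + (-2)·1 = 1 ✓
b·c: 5/13·27/11 + (-2)·(-8/13) = 311/143 ≠ 1/2 ⇒ order 1.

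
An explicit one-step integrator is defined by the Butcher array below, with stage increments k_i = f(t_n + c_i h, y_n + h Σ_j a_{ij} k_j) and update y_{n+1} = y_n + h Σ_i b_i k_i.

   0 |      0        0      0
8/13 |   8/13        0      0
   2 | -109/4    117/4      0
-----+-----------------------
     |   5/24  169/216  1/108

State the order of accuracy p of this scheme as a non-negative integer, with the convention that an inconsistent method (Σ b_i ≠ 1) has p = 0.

3

b = (5/24, 169/216, 1/108)
c = (0, 8/13, 2)
Ac = (0, 0, 18)
Σ b_i: 5/24·1 + 169/216·1 + 1/108·1 = 1 ✓
b·c: 169/216·8/13 + 1/108·2 = 1/2 ✓
b·c²: 169/216·64/169 + 1/108·4 = 1/3 ✓
b·Ac: 1/108·18 = 1/6 ✓; 3 stages ⇒ order 3.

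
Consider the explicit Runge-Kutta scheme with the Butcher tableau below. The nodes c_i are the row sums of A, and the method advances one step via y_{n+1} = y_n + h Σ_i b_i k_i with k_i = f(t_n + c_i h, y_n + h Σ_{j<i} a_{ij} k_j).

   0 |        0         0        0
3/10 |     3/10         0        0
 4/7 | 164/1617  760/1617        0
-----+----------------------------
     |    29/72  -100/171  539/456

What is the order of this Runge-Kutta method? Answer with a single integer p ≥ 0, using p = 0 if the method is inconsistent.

3

b = (29/72, -100/171, 539/456)
c = (0, 3/10, 4/7)
Ac = (0, 0, 76/539)
Σ b_i: 29/72·1 + (-100/171)·1 + 539/456·1 = 1 ✓
b·c: (-100/171)·3/10 + 539/456·4/7 = 1/2 ✓
b·c²: (-100/171)·9/100 + 539/456·16/49 = 1/3 ✓
b·Ac: 539/456·76/539 = 1/6 ✓; 3 stages ⇒ order 3.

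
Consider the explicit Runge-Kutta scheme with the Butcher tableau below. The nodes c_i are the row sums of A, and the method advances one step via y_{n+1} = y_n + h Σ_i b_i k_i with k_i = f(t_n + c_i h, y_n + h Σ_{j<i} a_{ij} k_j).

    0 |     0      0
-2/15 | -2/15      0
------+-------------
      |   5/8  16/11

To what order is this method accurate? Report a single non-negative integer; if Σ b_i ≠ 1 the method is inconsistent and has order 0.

b = (5/8, 16/11)
c = (0, -2/15)
Σ b_i: 5/8·1 + 16/11·1 = 183/88 ≠ 1 ⇒ order 0.

0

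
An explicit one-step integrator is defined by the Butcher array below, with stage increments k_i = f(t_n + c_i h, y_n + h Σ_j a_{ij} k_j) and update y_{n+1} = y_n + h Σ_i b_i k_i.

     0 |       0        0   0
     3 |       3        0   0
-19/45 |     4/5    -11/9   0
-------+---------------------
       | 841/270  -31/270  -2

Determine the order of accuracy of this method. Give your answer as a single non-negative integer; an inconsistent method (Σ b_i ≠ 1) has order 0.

b = (841/270, -31/270, -2)
c = (0, 3, -19/45)
Ac = (0, 0, -11/3)
Σ b_i: 841/270·1 + (-31/270)·1 + (-2)·1 = 1 ✓
b·c: (-31/270)·3 + (-2)·(-19/45) = 1/2 ✓
b·c²: (-31/270)·9 + (-2)·361/2025 = -5629/4050 ≠ 1/3 ⇒ order 2.
b·Ac: (-2)·(-11/3) = 22/3 ≠ 1/6

2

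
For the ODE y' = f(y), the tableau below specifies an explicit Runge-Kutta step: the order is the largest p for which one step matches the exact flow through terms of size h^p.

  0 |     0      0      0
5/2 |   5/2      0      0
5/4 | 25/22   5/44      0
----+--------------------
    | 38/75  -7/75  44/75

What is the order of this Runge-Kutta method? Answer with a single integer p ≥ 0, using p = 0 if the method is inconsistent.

3

b = (38/75, -7/75, 44/75)
c = (0, 5/2, 5/4)
Ac = (0, 0, 25/88)
Σ b_i: 38/75·1 + (-7/75)·1 + 44/75·1 = 1 ✓
b·c: (-7/75)·5/2 + 44/75·5/4 = 1/2 ✓
b·c²: (-7/75)·25/4 + 44/75·25/16 = 1/3 ✓
b·Ac: 44/75·25/88 = 1/6 ✓; 3 stages ⇒ order 3.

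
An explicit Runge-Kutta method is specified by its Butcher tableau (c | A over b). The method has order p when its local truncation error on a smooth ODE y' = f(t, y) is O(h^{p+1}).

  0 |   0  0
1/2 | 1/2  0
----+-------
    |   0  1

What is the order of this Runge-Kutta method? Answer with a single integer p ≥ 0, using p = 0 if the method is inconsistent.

2

b = (0, 1)
c = (0, 1/2)
Σ b_i: 1·1 = 1 ✓
b·c: 1·1/2 = 1/2 ✓; 2 stages ⇒ order 2.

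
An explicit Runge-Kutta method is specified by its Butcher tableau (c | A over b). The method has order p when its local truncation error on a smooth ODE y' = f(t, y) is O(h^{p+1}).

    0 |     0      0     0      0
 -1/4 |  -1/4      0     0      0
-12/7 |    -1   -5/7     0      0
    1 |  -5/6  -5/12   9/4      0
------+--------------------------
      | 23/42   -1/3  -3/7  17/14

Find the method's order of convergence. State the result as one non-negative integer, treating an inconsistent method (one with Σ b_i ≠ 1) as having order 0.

1

b = (23/42, -1/3, -3/7, 17/14)
c = (0, -1/4, -12/7, 1)
Ac = (0, 0, 5/28, -1261/336)
Σ b_i: 23/42·1 + (-1/3)·1 + (-3/7)·1 + 17/14·1 = 1 ✓
b·c: (-1/3)·(-1/4) + (-3/7)·(-12/7) + 17/14·1 = 1195/588 ≠ 1/2 ⇒ order 1.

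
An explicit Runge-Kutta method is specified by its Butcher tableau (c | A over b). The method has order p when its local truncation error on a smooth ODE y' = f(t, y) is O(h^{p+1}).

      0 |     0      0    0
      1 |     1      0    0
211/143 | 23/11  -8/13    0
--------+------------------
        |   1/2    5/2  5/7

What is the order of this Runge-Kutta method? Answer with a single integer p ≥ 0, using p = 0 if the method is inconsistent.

0

b = (1/2, 5/2, 5/7)
c = (0, 1, 211/143)
Ac = (0, 0, -8/13)
Σ b_i: 1/2·1 + 5/2·1 + 5/7·1 = 26/7 ≠ 1 ⇒ order 0.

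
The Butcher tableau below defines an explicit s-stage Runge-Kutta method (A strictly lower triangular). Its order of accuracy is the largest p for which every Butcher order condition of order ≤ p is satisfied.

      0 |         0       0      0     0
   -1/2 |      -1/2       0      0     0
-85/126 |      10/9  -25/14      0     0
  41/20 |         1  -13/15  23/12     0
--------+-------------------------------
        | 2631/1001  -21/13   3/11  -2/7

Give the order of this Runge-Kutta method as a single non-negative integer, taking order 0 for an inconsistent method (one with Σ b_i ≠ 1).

b = (2631/1001, -21/13, 3/11, -2/7)
c = (0, -1/2, -85/126, 41/20)
Ac = (0, 0, 25/28, -6499/7560)
Σ b_i: 2631/1001·1 + (-21/13)·1 + 3/11·1 + (-2/7)·1 = 1 ✓
b·c: (-21/13)·(-1/2) + 3/11·(-85/126) + (-2/7)·41/20 = 163/4290 ≠ 1/2 ⇒ order 1.

1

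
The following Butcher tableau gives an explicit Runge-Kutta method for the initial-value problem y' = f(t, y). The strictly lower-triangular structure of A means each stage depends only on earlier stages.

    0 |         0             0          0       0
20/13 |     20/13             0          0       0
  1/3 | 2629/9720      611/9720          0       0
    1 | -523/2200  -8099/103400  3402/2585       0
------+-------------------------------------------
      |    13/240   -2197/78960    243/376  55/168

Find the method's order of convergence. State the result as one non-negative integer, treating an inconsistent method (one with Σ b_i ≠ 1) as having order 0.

b = (13/240, -2197/78960, 243/376, 55/168)
c = (0, 20/13, 1/3, 1)
Ac = (0, 0, 47/486, 7/22)
Σ b_i: 13/240·1 + (-2197/78960)·1 + 243/376·1 + 55/168·1 = 1 ✓
b·c: (-2197/78960)·20/13 + 243/376·1/3 + 55/168·1 = 1/2 ✓
b·c²: (-2197/78960)·400/169 + 243/376·1/9 + 55/168·1 = 1/3 ✓
b·Ac: 243/376·47/486 + 55/168·7/22 = 1/6 ✓
b·c³: (-2197/78960)·8000/2197 + 243/376·1/27 + 55/168·1 = 1/4 ✓
b·(c∘Ac): 243/376·47/1458 + 55/168·7/22 = 1/8 ✓
b·Ac²: 243/376·470/3159 + 55/168·(-28/715) = 1/12 ✓
b·A²c: 55/168·7/55 = 1/24 ✓; 4 stages ⇒ order 4.

4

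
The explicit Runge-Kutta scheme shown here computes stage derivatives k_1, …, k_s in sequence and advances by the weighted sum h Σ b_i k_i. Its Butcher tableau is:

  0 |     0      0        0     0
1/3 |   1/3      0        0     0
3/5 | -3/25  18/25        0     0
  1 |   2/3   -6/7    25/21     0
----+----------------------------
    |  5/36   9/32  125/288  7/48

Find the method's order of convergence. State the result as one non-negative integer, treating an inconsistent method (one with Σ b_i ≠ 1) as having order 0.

4

b = (5/36, 9/32, 125/288, 7/48)
c = (0, 1/3, 3/5, 1)
Ac = (0, 0, 6/25, 3/7)
Σ b_i: 5/36·1 + 9/32·1 + 125/288·1 + 7/48·1 = 1 ✓
b·c: 9/32·1/3 + 125/288·3/5 + 7/48·1 = 1/2 ✓
b·c²: 9/32·1/9 + 125/288·9/25 + 7/48·1 = 1/3 ✓
b·Ac: 125/288·6/25 + 7/48·3/7 = 1/6 ✓
b·c³: 9/32·1/27 + 125/288·27/125 + 7/48·1 = 1/4 ✓
b·(c∘Ac): 125/288·18/125 + 7/48·3/7 = 1/8 ✓
b·Ac²: 125/288·2/25 + 7/48·1/3 = 1/12 ✓
b·A²c: 7/48·2/7 = 1/24 ✓; 4 stages ⇒ order 4.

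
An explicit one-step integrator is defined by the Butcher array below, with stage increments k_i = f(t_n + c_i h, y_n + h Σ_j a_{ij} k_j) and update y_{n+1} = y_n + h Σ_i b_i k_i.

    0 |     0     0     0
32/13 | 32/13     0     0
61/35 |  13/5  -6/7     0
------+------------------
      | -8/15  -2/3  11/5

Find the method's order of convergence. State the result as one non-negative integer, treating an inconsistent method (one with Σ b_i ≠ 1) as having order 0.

b = (-8/15, -2/3, 11/5)
c = (0, 32/13, 61/35)
Ac = (0, 0, -192/91)
Σ b_i: (-8/15)·1 + (-2/3)·1 + 11/5·1 = 1 ✓
b·c: (-2/3)·32/13 + 11/5·61/35 = 14969/6825 ≠ 1/2 ⇒ order 1.

1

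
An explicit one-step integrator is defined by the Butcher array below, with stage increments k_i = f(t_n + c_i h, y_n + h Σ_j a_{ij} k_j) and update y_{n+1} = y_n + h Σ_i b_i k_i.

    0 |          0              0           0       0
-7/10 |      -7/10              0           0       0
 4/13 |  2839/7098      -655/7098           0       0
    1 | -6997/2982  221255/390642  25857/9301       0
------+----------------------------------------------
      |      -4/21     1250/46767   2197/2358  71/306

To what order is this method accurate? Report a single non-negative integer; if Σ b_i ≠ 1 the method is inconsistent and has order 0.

b = (-4/21, 1250/46767, 2197/2358, 71/306)
c = (0, -7/10, 4/13, 1)
Ac = (0, 0, 131/2028, 391/852)
Σ b_i: (-4/21)·1 + 1250/46767·1 + 2197/2358·1 + 71/306·1 = 1 ✓
b·c: 1250/46767·(-7/10) + 2197/2358·4/13 + 71/306·1 = 1/2 ✓
b·c²: 1250/46767·49/100 + 2197/2358·16/169 + 71/306·1 = 1/3 ✓
b·Ac: 2197/2358·131/2028 + 71/306·391/852 = 1/6 ✓
b·c³: 1250/46767·(-343/1000) + 2197/2358·64/2197 + 71/306·1 = 1/4 ✓
b·(c∘Ac): 2197/2358·131/6591 + 71/306·391/852 = 1/8 ✓
b·Ac²: 2197/2358·(-917/20280) + 71/306·4607/8520 = 1/12 ✓
b·A²c: 71/306·51/284 = 1/24 ✓; 4 stages ⇒ order 4.

4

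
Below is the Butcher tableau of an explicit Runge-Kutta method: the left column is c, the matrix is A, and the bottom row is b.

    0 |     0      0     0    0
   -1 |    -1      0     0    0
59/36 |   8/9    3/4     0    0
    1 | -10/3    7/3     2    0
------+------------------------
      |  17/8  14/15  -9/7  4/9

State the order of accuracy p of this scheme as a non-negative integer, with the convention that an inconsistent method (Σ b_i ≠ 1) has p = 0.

b = (17/8, 14/15, -9/7, 4/9)
c = (0, -1, 59/36, 1)
Ac = (0, 0, -3/4, 17/18)
Σ b_i: 17/8·1 + 14/15·1 + (-9/7)·1 + 4/9·1 = 5587/2520 ≠ 1 ⇒ order 0.

0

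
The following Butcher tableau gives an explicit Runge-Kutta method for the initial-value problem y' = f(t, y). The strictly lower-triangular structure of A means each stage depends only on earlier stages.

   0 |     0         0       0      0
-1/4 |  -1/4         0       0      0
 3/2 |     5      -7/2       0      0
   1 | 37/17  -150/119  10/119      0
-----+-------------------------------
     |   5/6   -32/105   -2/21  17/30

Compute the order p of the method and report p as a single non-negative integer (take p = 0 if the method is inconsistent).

4

b = (5/6, -32/105, -2/21, 17/30)
c = (0, -1/4, 3/2, 1)
Ac = (0, 0, 7/8, 15/34)
Σ b_i: 5/6·1 + (-32/105)·1 + (-2/21)·1 + 17/30·1 = 1 ✓
b·c: (-32/105)·(-1/4) + (-2/21)·3/2 + 17/30·1 = 1/2 ✓
b·c²: (-32/105)·1/16 + (-2/21)·9/4 + 17/30·1 = 1/3 ✓
b·Ac: (-2/21)·7/8 + 17/30·15/34 = 1/6 ✓
b·c³: (-32/105)·(-1/64) + (-2/21)·27/8 + 17/30·1 = 1/4 ✓
b·(c∘Ac): (-2/21)·21/16 + 17/30·15/34 = 1/8 ✓
b·Ac²: (-2/21)·(-7/32) + 17/30·15/136 = 1/12 ✓
b·A²c: 17/30·5/68 = 1/24 ✓; 4 stages ⇒ order 4.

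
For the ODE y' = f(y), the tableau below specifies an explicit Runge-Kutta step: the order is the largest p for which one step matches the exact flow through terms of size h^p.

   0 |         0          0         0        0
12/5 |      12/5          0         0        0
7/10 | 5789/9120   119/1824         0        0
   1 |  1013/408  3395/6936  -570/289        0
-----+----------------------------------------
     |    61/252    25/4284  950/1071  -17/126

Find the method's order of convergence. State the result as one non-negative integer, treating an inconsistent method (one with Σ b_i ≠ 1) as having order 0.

b = (61/252, 25/4284, 950/1071, -17/126)
c = (0, 12/5, 7/10, 1)
Ac = (0, 0, 119/760, -7/34)
Σ b_i: 61/252·1 + 25/4284·1 + 950/1071·1 + (-17/126)·1 = 1 ✓
b·c: 25/4284·12/5 + 950/1071·7/10 + (-17/126)·1 = 1/2 ✓
b·c²: 25/4284·144/25 + 950/1071·49/100 + (-17/126)·1 = 1/3 ✓
b·Ac: 950/1071·119/760 + (-17/126)·(-7/34) = 1/6 ✓
b·c³: 25/4284·1728/125 + 950/1071·343/1000 + (-17/126)·1 = 1/4 ✓
b·(c∘Ac): 950/1071·833/7600 + (-17/126)·(-7/34) = 1/8 ✓
b·Ac²: 950/1071·357/950 + (-17/126)·63/34 = 1/12 ✓
b·A²c: (-17/126)·(-21/68) = 1/24 ✓; 4 stages ⇒ order 4.

4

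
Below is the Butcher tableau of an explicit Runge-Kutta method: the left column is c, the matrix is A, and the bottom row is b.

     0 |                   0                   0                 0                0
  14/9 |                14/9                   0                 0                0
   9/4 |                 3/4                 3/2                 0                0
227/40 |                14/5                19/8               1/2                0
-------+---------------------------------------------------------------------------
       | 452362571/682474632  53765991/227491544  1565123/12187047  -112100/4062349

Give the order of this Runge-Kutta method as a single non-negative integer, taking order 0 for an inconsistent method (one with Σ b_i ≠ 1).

b = (452362571/682474632, 53765991/227491544, 1565123/12187047, -112100/4062349)
c = (0, 14/9, 9/4, 227/40)
Ac = (0, 0, 7/3, 347/72)
Σ b_i: 452362571/682474632·1 + 53765991/227491544·1 + 1565123/12187047·1 + (-112100/4062349)·1 = 1 ✓
b·c: 53765991/227491544·14/9 + 1565123/12187047·9/4 + (-112100/4062349)·227/40 = 1/2 ✓
b·c²: 53765991/227491544·196/81 + 1565123/12187047·81/16 + (-112100/4062349)·51529/1600 = 1/3 ✓
b·Ac: 1565123/12187047·7/3 + (-112100/4062349)·347/72 = 1/6 ✓
b·c³: 53765991/227491544·2744/729 + 1565123/12187047·729/64 + (-112100/4062349)·11697083/64000 = -188899688251/70197390720 ≠ 1/4 ⇒ order 3.
b·(c∘Ac): 1565123/12187047·21/4 + (-112100/4062349)·78769/2880 = -47089249/584978256 ≠ 1/8
b·Ac²: 1565123/12187047·98/27 + (-112100/4062349)·21457/2592 = 208574669/877467384 ≠ 1/12
b·A²c: (-112100/4062349)·7/6 = -392350/12187047 ≠ 1/24

3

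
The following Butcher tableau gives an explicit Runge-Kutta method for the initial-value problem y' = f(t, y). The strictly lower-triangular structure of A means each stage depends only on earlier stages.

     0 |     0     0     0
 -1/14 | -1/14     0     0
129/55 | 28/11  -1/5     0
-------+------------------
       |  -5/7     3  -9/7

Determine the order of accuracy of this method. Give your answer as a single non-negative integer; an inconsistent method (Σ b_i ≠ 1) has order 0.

b = (-5/7, 3, -9/7)
c = (0, -1/14, 129/55)
Ac = (0, 0, 1/70)
Σ b_i: (-5/7)·1 + 3·1 + (-9/7)·1 = 1 ✓
b·c: 3·(-1/14) + (-9/7)·129/55 = -2487/770 ≠ 1/2 ⇒ order 1.

1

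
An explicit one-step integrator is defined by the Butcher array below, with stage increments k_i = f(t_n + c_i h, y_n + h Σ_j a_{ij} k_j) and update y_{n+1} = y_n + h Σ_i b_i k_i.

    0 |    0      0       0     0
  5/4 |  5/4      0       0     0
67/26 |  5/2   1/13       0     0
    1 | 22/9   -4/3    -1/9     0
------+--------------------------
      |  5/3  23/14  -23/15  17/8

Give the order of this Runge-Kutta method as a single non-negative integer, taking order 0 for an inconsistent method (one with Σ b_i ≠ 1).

b = (5/3, 23/14, -23/15, 17/8)
c = (0, 5/4, 67/26, 1)
Ac = (0, 0, 5/52, -457/234)
Σ b_i: 5/3·1 + 23/14·1 + (-23/15)·1 + 17/8·1 = 3277/840 ≠ 1 ⇒ order 0.

0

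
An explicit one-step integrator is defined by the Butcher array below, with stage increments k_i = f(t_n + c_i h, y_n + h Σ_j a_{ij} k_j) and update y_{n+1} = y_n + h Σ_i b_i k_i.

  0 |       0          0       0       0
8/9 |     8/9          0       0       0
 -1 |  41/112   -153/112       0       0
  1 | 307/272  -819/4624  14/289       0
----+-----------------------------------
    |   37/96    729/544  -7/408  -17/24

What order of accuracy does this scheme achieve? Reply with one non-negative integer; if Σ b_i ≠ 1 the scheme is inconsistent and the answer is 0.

4

b = (37/96, 729/544, -7/408, -17/24)
c = (0, 8/9, -1, 1)
Ac = (0, 0, -17/14, -7/34)
Σ b_i: 37/96·1 + 729/544·1 + (-7/408)·1 + (-17/24)·1 = 1 ✓
b·c: 729/544·8/9 + (-7/408)·(-1) + (-17/24)·1 = 1/2 ✓
b·c²: 729/544·64/81 + (-7/408)·1 + (-17/24)·1 = 1/3 ✓
b·Ac: (-7/408)·(-17/14) + (-17/24)·(-7/34) = 1/6 ✓
b·c³: 729/544·512/729 + (-7/408)·(-1) + (-17/24)·1 = 1/4 ✓
b·(c∘Ac): (-7/408)·17/14 + (-17/24)·(-7/34) = 1/8 ✓
b·Ac²: (-7/408)·(-68/63) + (-17/24)·(-14/153) = 1/12 ✓
b·A²c: (-17/24)·(-1/17) = 1/24 ✓; 4 stages ⇒ order 4.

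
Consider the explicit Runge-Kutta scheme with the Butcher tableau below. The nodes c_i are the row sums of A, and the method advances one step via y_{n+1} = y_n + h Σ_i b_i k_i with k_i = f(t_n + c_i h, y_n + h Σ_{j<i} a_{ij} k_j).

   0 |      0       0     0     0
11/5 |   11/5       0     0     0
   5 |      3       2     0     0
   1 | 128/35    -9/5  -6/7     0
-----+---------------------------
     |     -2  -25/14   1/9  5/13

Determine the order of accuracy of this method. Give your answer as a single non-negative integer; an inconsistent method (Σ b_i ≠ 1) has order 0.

0

b = (-2, -25/14, 1/9, 5/13)
c = (0, 11/5, 5, 1)
Ac = (0, 0, 22/5, -1443/175)
Σ b_i: (-2)·1 + (-25/14)·1 + 1/9·1 + 5/13·1 = -5389/1638 ≠ 1 ⇒ order 0.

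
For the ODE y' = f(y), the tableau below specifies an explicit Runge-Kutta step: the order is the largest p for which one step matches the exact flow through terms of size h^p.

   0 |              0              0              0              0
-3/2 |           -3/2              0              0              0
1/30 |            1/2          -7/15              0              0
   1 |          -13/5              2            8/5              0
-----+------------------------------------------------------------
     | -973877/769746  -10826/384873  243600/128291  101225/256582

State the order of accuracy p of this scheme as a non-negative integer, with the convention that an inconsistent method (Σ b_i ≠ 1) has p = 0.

3

b = (-973877/769746, -10826/384873, 243600/128291, 101225/256582)
c = (0, -3/2, 1/30, 1)
Ac = (0, 0, 7/10, -221/75)
Σ b_i: (-973877/769746)·1 + (-10826/384873)·1 + 243600/128291·1 + 101225/256582·1 = 1 ✓
b·c: (-10826/384873)·(-3/2) + 243600/128291·1/30 + 101225/256582·1 = 1/2 ✓
b·c²: (-10826/384873)·9/4 + 243600/128291·1/900 + 101225/256582·1 = 1/3 ✓
b·Ac: 243600/128291·7/10 + 101225/256582·(-221/75) = 1/6 ✓
b·c³: (-10826/384873)·(-27/8) + 243600/128291·1/27000 + 101225/256582·1 = 11304139/23092380 ≠ 1/4 ⇒ order 3.
b·(c∘Ac): 243600/128291·7/300 + 101225/256582·(-221/75) = -860725/769746 ≠ 1/8
b·Ac²: 243600/128291·(-21/20) + 101225/256582·10129/2250 = -5028079/23092380 ≠ 1/12
b·A²c: 101225/256582·28/25 = 56686/128291 ≠ 1/24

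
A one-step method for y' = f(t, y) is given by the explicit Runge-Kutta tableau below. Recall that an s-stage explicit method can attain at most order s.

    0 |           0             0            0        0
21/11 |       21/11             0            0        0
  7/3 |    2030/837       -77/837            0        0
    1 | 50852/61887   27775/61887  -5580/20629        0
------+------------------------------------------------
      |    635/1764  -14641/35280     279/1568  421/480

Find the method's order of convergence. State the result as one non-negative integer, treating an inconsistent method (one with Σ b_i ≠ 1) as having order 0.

4

b = (635/1764, -14641/35280, 279/1568, 421/480)
c = (0, 21/11, 7/3, 1)
Ac = (0, 0, -49/279, 95/421)
Σ b_i: 635/1764·1 + (-14641/35280)·1 + 279/1568·1 + 421/480·1 = 1 ✓
b·c: (-14641/35280)·21/11 + 279/1568·7/3 + 421/480·1 = 1/2 ✓
b·c²: (-14641/35280)·441/121 + 279/1568·49/9 + 421/480·1 = 1/3 ✓
b·Ac: 279/1568·(-49/279) + 421/480·95/421 = 1/6 ✓
b·c³: (-14641/35280)·9261/1331 + 279/1568·343/27 + 421/480·1 = 1/4 ✓
b·(c∘Ac): 279/1568·(-343/837) + 421/480·95/421 = 1/8 ✓
b·Ac²: 279/1568·(-343/1023) + 421/480·755/4631 = 1/12 ✓
b·A²c: 421/480·20/421 = 1/24 ✓; 4 stages ⇒ order 4.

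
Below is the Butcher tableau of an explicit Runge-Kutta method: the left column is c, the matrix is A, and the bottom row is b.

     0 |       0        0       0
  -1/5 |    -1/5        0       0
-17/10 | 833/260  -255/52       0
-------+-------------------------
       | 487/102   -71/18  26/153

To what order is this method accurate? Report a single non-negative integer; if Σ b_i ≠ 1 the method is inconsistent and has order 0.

3

b = (487/102, -71/18, 26/153)
c = (0, -1/5, -17/10)
Ac = (0, 0, 51/52)
Σ b_i: 487/102·1 + (-71/18)·1 + 26/153·1 = 1 ✓
b·c: (-71/18)·(-1/5) + 26/153·(-17/10) = 1/2 ✓
b·c²: (-71/18)·1/25 + 26/153·289/100 = 1/3 ✓
b·Ac: 26/153·51/52 = 1/6 ✓; 3 stages ⇒ order 3.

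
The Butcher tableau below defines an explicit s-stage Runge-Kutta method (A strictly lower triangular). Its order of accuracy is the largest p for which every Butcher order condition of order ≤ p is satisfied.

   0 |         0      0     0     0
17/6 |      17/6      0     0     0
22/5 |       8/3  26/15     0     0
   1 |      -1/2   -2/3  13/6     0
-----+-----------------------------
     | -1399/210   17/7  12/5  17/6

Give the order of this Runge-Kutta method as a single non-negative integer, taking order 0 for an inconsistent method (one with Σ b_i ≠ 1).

b = (-1399/210, 17/7, 12/5, 17/6)
c = (0, 17/6, 22/5, 1)
Ac = (0, 0, 221/45, 344/45)
Σ b_i: (-1399/210)·1 + 17/7·1 + 12/5·1 + 17/6·1 = 1 ✓
b·c: 17/7·17/6 + 12/5·22/5 + 17/6·1 = 3548/175 ≠ 1/2 ⇒ order 1.

1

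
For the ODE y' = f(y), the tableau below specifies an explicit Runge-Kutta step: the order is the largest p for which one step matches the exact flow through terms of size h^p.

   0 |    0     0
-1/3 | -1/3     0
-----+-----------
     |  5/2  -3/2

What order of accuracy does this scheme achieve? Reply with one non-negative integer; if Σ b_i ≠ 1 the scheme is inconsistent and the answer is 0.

2

b = (5/2, -3/2)
c = (0, -1/3)
Σ b_i: 5/2·1 + (-3/2)·1 = 1 ✓
b·c: (-3/2)·(-1/3) = 1/2 ✓; 2 stages ⇒ order 2.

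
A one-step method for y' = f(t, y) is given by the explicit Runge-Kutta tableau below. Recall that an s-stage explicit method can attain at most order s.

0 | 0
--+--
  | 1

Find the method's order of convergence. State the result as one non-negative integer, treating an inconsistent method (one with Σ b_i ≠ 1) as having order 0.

b = (1)
c = (0)
Σ b_i: 1·1 = 1 ✓; 1 stage ⇒ order 1.

1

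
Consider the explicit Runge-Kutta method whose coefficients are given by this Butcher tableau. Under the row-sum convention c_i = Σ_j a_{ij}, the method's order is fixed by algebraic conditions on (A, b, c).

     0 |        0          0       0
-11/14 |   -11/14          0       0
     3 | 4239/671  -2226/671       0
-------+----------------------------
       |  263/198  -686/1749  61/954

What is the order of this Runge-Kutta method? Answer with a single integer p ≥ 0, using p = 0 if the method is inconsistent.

3

b = (263/198, -686/1749, 61/954)
c = (0, -11/14, 3)
Ac = (0, 0, 159/61)
Σ b_i: 263/198·1 + (-686/1749)·1 + 61/954·1 = 1 ✓
b·c: (-686/1749)·(-11/14) + 61/954·3 = 1/2 ✓
b·c²: (-686/1749)·121/196 + 61/954·9 = 1/3 ✓
b·Ac: 61/954·159/61 = 1/6 ✓; 3 stages ⇒ order 3.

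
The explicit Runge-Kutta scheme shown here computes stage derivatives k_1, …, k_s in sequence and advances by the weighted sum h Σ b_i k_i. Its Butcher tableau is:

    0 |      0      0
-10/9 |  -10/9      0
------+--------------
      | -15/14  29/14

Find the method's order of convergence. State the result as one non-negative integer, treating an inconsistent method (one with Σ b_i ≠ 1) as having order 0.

1

b = (-15/14, 29/14)
c = (0, -10/9)
Σ b_i: (-15/14)·1 + 29/14·1 = 1 ✓
b·c: 29/14·(-10/9) = -145/63 ≠ 1/2 ⇒ order 1.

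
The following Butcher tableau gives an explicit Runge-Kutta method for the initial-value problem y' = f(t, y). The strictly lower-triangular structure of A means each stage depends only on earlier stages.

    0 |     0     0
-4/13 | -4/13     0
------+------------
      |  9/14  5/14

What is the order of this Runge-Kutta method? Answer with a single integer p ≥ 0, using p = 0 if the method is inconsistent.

b = (9/14, 5/14)
c = (0, -4/13)
Σ b_i: 9/14·1 + 5/14·1 = 1 ✓
b·c: 5/14·(-4/13) = -10/91 ≠ 1/2 ⇒ order 1.

1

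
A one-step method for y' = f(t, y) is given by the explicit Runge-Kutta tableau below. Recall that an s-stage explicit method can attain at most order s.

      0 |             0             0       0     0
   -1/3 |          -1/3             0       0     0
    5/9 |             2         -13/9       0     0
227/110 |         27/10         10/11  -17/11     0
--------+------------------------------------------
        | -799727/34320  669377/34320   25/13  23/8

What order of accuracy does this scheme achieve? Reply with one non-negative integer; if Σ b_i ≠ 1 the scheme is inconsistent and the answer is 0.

b = (-799727/34320, 669377/34320, 25/13, 23/8)
c = (0, -1/3, 5/9, 227/110)
Ac = (0, 0, 13/27, -115/99)
Σ b_i: (-799727/34320)·1 + 669377/34320·1 + 25/13·1 + 23/8·1 = 1 ✓
b·c: 669377/34320·(-1/3) + 25/13·5/9 + 23/8·227/110 = 1/2 ✓
b·c²: 669377/34320·1/9 + 25/13·25/81 + 23/8·51529/12100 = 1529375261/101930400 ≠ 1/3 ⇒ order 2.
b·Ac: 25/13·13/27 + 23/8·(-115/99) = -5735/2376 ≠ 1/6

2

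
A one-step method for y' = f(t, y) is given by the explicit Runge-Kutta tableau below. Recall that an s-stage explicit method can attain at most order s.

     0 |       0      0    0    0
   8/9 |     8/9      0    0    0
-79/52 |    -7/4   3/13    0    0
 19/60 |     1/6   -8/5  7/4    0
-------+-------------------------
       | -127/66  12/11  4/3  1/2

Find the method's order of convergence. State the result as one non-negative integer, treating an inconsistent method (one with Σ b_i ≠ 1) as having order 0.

b = (-127/66, 12/11, 4/3, 1/2)
c = (0, 8/9, -79/52, 19/60)
Ac = (0, 0, 8/39, -38197/9360)
Σ b_i: (-127/66)·1 + 12/11·1 + 4/3·1 + 1/2·1 = 1 ✓
b·c: 12/11·8/9 + 4/3·(-79/52) + 1/2·19/60 = -15403/17160 ≠ 1/2 ⇒ order 1.

1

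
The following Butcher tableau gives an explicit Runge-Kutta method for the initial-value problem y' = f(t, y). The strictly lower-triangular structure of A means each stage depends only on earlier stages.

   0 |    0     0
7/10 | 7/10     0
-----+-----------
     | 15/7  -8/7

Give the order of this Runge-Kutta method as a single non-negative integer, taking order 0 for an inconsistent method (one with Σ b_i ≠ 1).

1

b = (15/7, -8/7)
c = (0, 7/10)
Σ b_i: 15/7·1 + (-8/7)·1 = 1 ✓
b·c: (-8/7)·7/10 = -4/5 ≠ 1/2 ⇒ order 1.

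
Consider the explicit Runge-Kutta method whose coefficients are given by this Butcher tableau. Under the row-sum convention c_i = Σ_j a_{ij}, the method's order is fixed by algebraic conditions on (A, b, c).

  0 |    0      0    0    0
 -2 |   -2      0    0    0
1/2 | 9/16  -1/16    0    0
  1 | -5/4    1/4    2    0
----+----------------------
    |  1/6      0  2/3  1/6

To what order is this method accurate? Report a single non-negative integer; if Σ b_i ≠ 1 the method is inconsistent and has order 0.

b = (1/6, 0, 2/3, 1/6)
c = (0, -2, 1/2, 1)
Ac = (0, 0, 1/8, 1/2)
Σ b_i: 1/6·1 + 2/3·1 + 1/6·1 = 1 ✓
b·c: 2/3·1/2 + 1/6·1 = 1/2 ✓
b·c²: 2/3·1/4 + 1/6·1 = 1/3 ✓
b·Ac: 2/3·1/8 + 1/6·1/2 = 1/6 ✓
b·c³: 2/3·1/8 + 1/6·1 = 1/4 ✓
b·(c∘Ac): 2/3·1/16 + 1/6·1/2 = 1/8 ✓
b·Ac²: 2/3·(-1/4) + 1/6·3/2 = 1/12 ✓
b·A²c: 1/6·1/4 = 1/24 ✓; 4 stages ⇒ order 4.

4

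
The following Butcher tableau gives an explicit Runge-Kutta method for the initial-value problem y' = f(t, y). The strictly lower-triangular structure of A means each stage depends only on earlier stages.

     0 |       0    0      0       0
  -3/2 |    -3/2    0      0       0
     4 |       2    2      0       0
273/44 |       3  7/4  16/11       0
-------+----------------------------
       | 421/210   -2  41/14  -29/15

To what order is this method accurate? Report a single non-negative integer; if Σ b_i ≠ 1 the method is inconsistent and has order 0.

1

b = (421/210, -2, 41/14, -29/15)
c = (0, -3/2, 4, 273/44)
Ac = (0, 0, -3, 281/88)
Σ b_i: 421/210·1 + (-2)·1 + 41/14·1 + (-29/15)·1 = 1 ✓
b·c: (-2)·(-3/2) + 41/14·4 + (-29/15)·273/44 = 4187/1540 ≠ 1/2 ⇒ order 1.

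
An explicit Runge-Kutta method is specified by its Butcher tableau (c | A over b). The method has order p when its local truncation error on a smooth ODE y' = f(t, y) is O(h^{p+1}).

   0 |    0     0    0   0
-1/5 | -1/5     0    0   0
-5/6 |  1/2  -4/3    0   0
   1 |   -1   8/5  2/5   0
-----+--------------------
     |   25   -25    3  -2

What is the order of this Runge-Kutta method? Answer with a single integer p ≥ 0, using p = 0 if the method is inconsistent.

2

b = (25, -25, 3, -2)
c = (0, -1/5, -5/6, 1)
Ac = (0, 0, 4/15, -49/75)
Σ b_i: 25·1 + (-25)·1 + 3·1 + (-2)·1 = 1 ✓
b·c: (-25)·(-1/5) + 3·(-5/6) + (-2)·1 = 1/2 ✓
b·c²: (-25)·1/25 + 3·25/36 + (-2)·1 = -11/12 ≠ 1/3 ⇒ order 2.
b·Ac: 3·4/15 + (-2)·(-49/75) = 158/75 ≠ 1/6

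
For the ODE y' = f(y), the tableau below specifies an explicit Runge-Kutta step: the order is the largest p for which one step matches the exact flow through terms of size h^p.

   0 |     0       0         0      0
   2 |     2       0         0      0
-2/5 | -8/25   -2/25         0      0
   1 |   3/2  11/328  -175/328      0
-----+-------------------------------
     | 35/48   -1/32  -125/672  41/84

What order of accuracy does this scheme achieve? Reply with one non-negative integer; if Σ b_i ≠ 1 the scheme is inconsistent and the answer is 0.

b = (35/48, -1/32, -125/672, 41/84)
c = (0, 2, -2/5, 1)
Ac = (0, 0, -4/25, 23/82)
Σ b_i: 35/48·1 + (-1/32)·1 + (-125/672)·1 + 41/84·1 = 1 ✓
b·c: (-1/32)·2 + (-125/672)·(-2/5) + 41/84·1 = 1/2 ✓
b·c²: (-1/32)·4 + (-125/672)·4/25 + 41/84·1 = 1/3 ✓
b·Ac: (-125/672)·(-4/25) + 41/84·23/82 = 1/6 ✓
b·c³: (-1/32)·8 + (-125/672)·(-8/125) + 41/84·1 = 1/4 ✓
b·(c∘Ac): (-125/672)·8/125 + 41/84·23/82 = 1/8 ✓
b·Ac²: (-125/672)·(-8/25) + 41/84·2/41 = 1/12 ✓
b·A²c: 41/84·7/82 = 1/24 ✓; 4 stages ⇒ order 4.

4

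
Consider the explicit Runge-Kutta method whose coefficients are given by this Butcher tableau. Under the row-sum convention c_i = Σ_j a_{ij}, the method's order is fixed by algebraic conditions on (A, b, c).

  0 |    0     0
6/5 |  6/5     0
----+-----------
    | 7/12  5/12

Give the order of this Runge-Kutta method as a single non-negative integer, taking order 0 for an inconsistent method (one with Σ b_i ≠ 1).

2

b = (7/12, 5/12)
c = (0, 6/5)
Σ b_i: 7/12·1 + 5/12·1 = 1 ✓
b·c: 5/12·6/5 = 1/2 ✓; 2 stages ⇒ order 2.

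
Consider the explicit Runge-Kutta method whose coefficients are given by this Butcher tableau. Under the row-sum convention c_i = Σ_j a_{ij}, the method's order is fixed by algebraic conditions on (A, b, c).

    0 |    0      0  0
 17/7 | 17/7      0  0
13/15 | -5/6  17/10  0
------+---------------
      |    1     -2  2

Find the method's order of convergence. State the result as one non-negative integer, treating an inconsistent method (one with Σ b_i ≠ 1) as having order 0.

1

b = (1, -2, 2)
c = (0, 17/7, 13/15)
Ac = (0, 0, 289/70)
Σ b_i: 1·1 + (-2)·1 + 2·1 = 1 ✓
b·c: (-2)·17/7 + 2·13/15 = -328/105 ≠ 1/2 ⇒ order 1.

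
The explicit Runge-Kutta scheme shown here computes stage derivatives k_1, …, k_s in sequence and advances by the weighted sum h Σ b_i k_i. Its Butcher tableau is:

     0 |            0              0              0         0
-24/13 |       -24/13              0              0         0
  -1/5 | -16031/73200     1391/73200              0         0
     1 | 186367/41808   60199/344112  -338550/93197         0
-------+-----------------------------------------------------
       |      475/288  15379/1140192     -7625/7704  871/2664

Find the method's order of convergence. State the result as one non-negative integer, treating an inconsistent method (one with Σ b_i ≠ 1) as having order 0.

b = (475/288, 15379/1140192, -7625/7704, 871/2664)
c = (0, -24/13, -1/5, 1)
Ac = (0, 0, -107/3050, 703/1742)
Σ b_i: 475/288·1 + 15379/1140192·1 + (-7625/7704)·1 + 871/2664·1 = 1 ✓
b·c: 15379/1140192·(-24/13) + (-7625/7704)·(-1/5) + 871/2664·1 = 1/2 ✓
b·c²: 15379/1140192·576/169 + (-7625/7704)·1/25 + 871/2664·1 = 1/3 ✓
b·Ac: (-7625/7704)·(-107/3050) + 871/2664·703/1742 = 1/6 ✓
b·c³: 15379/1140192·(-13824/2197) + (-7625/7704)·(-1/125) + 871/2664·1 = 1/4 ✓
b·(c∘Ac): (-7625/7704)·107/15250 + 871/2664·703/1742 = 1/8 ✓
b·Ac²: (-7625/7704)·1284/19825 + 871/2664·5106/11323 = 1/12 ✓
b·A²c: 871/2664·111/871 = 1/24 ✓; 4 stages ⇒ order 4.

4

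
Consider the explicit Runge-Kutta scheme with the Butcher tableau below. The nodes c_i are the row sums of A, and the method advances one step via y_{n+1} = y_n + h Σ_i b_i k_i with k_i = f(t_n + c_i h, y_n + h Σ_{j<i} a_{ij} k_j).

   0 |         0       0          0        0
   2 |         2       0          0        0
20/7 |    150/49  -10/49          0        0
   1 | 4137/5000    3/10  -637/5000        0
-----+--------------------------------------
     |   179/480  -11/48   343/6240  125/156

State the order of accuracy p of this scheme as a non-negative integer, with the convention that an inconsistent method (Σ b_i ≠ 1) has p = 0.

b = (179/480, -11/48, 343/6240, 125/156)
c = (0, 2, 20/7, 1)
Ac = (0, 0, -20/49, 59/250)
Σ b_i: 179/480·1 + (-11/48)·1 + 343/6240·1 + 125/156·1 = 1 ✓
b·c: (-11/48)·2 + 343/6240·20/7 + 125/156·1 = 1/2 ✓
b·c²: (-11/48)·4 + 343/6240·400/49 + 125/156·1 = 1/3 ✓
b·Ac: 343/6240·(-20/49) + 125/156·59/250 = 1/6 ✓
b·c³: (-11/48)·8 + 343/6240·8000/343 + 125/156·1 = 1/4 ✓
b·(c∘Ac): 343/6240·(-400/343) + 125/156·59/250 = 1/8 ✓
b·Ac²: 343/6240·(-40/49) + 125/156·4/25 = 1/12 ✓
b·A²c: 125/156·13/250 = 1/24 ✓; 4 stages ⇒ order 4.

4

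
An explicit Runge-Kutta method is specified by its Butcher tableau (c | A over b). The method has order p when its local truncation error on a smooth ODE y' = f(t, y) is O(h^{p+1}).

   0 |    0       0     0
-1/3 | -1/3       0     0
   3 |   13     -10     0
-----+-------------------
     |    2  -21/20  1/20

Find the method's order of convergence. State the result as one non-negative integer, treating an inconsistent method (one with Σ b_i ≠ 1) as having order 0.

b = (2, -21/20, 1/20)
c = (0, -1/3, 3)
Ac = (0, 0, 10/3)
Σ b_i: 2·1 + (-21/20)·1 + 1/20·1 = 1 ✓
b·c: (-21/20)·(-1/3) + 1/20·3 = 1/2 ✓
b·c²: (-21/20)·1/9 + 1/20·9 = 1/3 ✓
b·Ac: 1/20·10/3 = 1/6 ✓; 3 stages ⇒ order 3.

3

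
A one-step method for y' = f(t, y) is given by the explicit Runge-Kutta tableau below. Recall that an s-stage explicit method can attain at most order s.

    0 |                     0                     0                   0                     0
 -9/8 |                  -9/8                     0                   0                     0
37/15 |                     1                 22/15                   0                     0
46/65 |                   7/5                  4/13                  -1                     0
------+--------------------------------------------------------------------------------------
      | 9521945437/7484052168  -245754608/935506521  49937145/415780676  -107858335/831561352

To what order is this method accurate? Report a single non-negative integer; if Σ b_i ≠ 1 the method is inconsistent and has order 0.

b = (9521945437/7484052168, -245754608/935506521, 49937145/415780676, -107858335/831561352)
c = (0, -9/8, 37/15, 46/65)
Ac = (0, 0, -33/20, -1097/390)
Σ b_i: 9521945437/7484052168·1 + (-245754608/935506521)·1 + 49937145/415780676·1 + (-107858335/831561352)·1 = 1 ✓
b·c: (-245754608/935506521)·(-9/8) + 49937145/415780676·37/15 + (-107858335/831561352)·46/65 = 1/2 ✓
b·c²: (-245754608/935506521)·81/64 + 49937145/415780676·1369/225 + (-107858335/831561352)·2116/4225 = 1/3 ✓
b·Ac: 49937145/415780676·(-33/20) + (-107858335/831561352)·(-1097/390) = 1/6 ✓
b·c³: (-245754608/935506521)·(-729/512) + 49937145/415780676·50653/3375 + (-107858335/831561352)·97336/274625 = 20729447189963/9729267818400 ≠ 1/4 ⇒ order 3.
b·(c∘Ac): 49937145/415780676·(-407/100) + (-107858335/831561352)·(-25231/12675) = -5753529743/24946840560 ≠ 1/8
b·Ac²: 49937145/415780676·297/160 + (-107858335/831561352)·(-266527/46800) = 287872982389/299362086720 ≠ 1/12
b·A²c: (-107858335/831561352)·33/20 = -711865011/3326245408 ≠ 1/24

3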